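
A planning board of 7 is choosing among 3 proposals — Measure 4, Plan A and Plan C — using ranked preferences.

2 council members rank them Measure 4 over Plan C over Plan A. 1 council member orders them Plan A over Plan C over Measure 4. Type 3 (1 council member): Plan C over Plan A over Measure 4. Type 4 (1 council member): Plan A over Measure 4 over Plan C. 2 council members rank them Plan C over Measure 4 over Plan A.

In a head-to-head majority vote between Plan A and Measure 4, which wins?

Ballots ranking Plan A above Measure 4: 1 + 1 + 1 = 3.
Ballots ranking Measure 4 above Plan A: 7 − 3 = 4.
Measure 4 wins the head-to-head 4–3.

Measure 4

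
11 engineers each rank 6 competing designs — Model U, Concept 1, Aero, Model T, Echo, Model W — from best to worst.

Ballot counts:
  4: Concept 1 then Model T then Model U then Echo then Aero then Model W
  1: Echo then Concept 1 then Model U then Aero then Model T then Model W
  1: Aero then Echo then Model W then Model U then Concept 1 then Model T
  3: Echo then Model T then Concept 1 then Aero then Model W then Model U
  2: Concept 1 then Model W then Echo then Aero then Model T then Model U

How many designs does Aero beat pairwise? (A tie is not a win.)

Aero against each rival (11 engineers):
Aero vs Model U: Aero preferred on 1+3+2 = 6 ballots; Aero wins 6–5.
Aero vs Concept 1: Concept 1 wins 10–1.
Aero–Model T: Model T 7–4.
Aero vs Echo: Echo wins 10–1.
Aero–Model W: Aero 9–2.
Aero beats Model U, Model W; loses to Concept 1, Model T, Echo — 2 pairwise wins.

2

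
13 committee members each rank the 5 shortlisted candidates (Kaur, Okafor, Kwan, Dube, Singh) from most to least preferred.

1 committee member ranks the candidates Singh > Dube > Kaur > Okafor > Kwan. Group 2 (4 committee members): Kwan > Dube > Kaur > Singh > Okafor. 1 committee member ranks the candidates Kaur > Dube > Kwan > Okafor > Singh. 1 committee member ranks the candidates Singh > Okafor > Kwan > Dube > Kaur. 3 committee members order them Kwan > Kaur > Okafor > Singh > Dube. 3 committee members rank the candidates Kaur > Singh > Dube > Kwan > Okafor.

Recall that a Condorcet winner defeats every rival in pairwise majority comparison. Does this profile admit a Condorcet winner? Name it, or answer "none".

Kwan

Pairwise majorities:
Kaur vs Okafor: Kaur wins 12–1.
Kaur vs Kwan: Kwan, 8–5.
Kaur vs Dube: Kaur, 7–6.
Kaur vs Singh: Kaur, 11–2.
Okafor vs Kwan: Kwan, 11–2.
Okafor vs Dube: Dube wins 9–4.
Okafor–Singh: Singh 9–4.
Kwan vs Dube: Kwan wins 8–5.
Kwan vs Singh: Kwan, 8–5.
Dube vs Singh: Singh, 8–5.
Kwan wins every pairwise contest, so Kwan is the Condorcet winner.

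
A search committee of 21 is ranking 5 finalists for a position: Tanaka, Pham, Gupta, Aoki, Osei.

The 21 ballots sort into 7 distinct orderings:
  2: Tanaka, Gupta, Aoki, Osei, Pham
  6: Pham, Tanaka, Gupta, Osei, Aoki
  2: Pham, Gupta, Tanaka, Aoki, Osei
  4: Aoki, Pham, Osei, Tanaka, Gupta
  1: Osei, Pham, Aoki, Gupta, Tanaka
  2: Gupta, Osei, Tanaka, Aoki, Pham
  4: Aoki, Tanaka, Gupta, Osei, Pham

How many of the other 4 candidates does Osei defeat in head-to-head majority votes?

0

Osei against each rival (21 committee members):
Osei vs Tanaka: Osei preferred on 4+1+2 = 7 ballots; Tanaka wins 14–7.
Osei vs Pham: 9 to 12, Pham.
Osei vs Gupta: Gupta, 16–5.
Osei vs Aoki: 9 to 12, Aoki.
Osei beats no one; loses to Tanaka, Pham, Gupta, Aoki — 0 pairwise wins.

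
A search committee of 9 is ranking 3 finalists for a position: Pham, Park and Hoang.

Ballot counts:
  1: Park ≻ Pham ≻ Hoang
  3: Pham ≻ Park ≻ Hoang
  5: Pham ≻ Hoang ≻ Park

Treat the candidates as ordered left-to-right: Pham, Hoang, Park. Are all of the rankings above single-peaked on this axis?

Axis positions: Pham=1, Hoang=2, Park=3.
Type 1: ranking walks positions 3-1-2; Pham is ranked above Hoang even though Hoang lies between Pham and the peak Park on the axis — preferences dip and rise again. Not single-peaked.
Type 2: ranking walks positions 1-3-2; Park is ranked above Hoang even though Hoang lies between Park and the peak Pham on the axis — preferences dip and rise again. Not single-peaked.
Type 3 (peak Pham at position 1): ranking walks positions 1-2-3, expanding outward from the peak — single-peaked.
Type 1 violates single-peakedness, so the profile is not single-peaked on this axis.

no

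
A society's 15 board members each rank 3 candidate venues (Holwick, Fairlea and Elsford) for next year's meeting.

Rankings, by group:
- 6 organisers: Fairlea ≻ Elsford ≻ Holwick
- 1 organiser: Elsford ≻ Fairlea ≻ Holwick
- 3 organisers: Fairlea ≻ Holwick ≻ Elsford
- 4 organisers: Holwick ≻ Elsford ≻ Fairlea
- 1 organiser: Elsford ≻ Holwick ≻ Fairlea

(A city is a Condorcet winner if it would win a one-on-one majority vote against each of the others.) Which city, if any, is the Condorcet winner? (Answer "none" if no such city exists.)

Fairlea

Check each pair by majority over 15 ballots:
Holwick vs Fairlea: Fairlea, 10–5.
Holwick vs Elsford: Elsford wins 8–7.
Fairlea vs Elsford: Fairlea, 9–6.
Fairlea wins every pairwise contest, so Fairlea is the Condorcet winner.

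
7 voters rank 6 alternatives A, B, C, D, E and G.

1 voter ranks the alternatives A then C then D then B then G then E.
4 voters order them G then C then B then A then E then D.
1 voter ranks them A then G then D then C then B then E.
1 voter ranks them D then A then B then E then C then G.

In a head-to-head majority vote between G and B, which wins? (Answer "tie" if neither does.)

Ballots ranking G above B: 4 + 1 = 5.
Ballots ranking B above G: 7 − 5 = 2.
G wins the head-to-head 5–2.

G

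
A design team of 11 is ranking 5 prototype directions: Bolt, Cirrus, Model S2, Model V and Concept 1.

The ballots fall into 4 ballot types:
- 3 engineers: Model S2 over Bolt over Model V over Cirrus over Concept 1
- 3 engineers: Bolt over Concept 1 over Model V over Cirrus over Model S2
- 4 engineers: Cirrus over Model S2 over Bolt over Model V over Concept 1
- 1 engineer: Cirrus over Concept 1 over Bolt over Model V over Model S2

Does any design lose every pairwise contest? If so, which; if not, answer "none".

Concept 1

Pairwise majorities:
Bolt vs Cirrus: Bolt preferred on 3+3 = 6 ballots; Bolt wins 6–5.
Bolt vs Model S2: Bolt preferred on 3+1 = 4 ballots; Model S2 wins 7–4.
Bolt–Model V: Bolt 11–0.
Bolt vs Concept 1: Bolt wins 10–1.
Cirrus vs Model S2: Cirrus preferred on 3+4+1 = 8 ballots; Cirrus wins 8–3.
Cirrus vs Model V: Model V wins 6–5.
Cirrus–Concept 1: Cirrus 8–3.
Model S2 vs Model V: Model S2 wins 7–4.
Model S2 vs Concept 1: 3+4 = 7 for Model S2, 4 for Concept 1 — Model S2 by 7–4.
Model V vs Concept 1: Model V wins 7–4.
Concept 1 is beaten in every head-to-head and is the Condorcet loser.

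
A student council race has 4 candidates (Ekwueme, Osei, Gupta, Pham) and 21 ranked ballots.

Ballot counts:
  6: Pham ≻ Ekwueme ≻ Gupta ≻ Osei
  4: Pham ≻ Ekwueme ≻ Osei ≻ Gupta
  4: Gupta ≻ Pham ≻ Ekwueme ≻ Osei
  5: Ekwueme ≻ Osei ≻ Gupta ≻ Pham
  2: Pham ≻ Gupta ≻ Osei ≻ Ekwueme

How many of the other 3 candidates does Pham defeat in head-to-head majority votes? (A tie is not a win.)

Pham against each rival (21 voters):
Pham vs Ekwueme: Pham is ranked higher on 6+4+4+2 = 16 ballots, Ekwueme on 5. Pham wins 16–5.
Pham vs Osei: 6+4+4+2 = 16 for Pham, 5 for Osei — Pham by 16–5.
Pham vs Gupta: Pham wins 12–9.
Pham beats Ekwueme, Osei, Gupta — 3 pairwise wins.

3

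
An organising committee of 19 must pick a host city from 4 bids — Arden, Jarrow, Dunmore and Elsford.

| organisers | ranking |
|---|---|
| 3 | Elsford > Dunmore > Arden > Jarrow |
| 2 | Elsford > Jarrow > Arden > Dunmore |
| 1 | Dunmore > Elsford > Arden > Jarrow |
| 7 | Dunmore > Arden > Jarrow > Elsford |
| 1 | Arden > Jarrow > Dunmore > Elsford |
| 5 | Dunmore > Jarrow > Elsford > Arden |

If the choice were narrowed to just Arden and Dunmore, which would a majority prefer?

Ballots ranking Arden above Dunmore: 2 + 1 = 3.
Ballots ranking Dunmore above Arden: 19 − 3 = 16.
Dunmore wins the head-to-head 16–3.

Dunmore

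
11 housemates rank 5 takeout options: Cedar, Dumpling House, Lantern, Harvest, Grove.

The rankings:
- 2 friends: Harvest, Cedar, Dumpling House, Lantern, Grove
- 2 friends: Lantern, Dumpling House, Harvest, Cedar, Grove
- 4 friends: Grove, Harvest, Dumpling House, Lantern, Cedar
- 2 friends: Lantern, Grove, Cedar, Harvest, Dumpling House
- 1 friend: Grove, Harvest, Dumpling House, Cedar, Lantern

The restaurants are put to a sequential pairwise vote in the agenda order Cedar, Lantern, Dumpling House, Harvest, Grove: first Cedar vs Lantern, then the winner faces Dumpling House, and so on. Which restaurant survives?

Round 1: Cedar vs Lantern — 3–8, Lantern advances.
Round 2: Lantern vs Dumpling House — 4–7, Dumpling House advances.
Round 3: Dumpling House vs Harvest — 2–9, Harvest advances.
Round 4: Harvest vs Grove — 4–7, Grove advances.
The agenda winner is Grove.

Grove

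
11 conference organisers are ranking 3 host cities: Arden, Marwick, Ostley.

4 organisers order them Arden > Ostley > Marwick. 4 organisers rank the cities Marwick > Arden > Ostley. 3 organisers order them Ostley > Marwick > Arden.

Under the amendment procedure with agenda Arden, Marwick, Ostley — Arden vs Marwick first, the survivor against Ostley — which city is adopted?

Ostley

Round 1: Arden vs Marwick — 4–7, Marwick advances.
Round 2: Marwick vs Ostley — 4–7, Ostley advances.
Ostley survives the agenda.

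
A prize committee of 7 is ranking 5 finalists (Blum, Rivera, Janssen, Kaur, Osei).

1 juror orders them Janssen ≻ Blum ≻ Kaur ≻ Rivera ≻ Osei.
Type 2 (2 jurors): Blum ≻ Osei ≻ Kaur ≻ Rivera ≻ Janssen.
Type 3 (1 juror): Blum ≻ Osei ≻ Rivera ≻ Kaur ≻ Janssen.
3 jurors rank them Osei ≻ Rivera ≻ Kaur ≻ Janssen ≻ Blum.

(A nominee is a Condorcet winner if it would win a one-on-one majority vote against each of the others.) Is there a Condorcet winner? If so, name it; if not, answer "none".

none

Pairwise majorities:
Blum vs Rivera: Blum, 4–3.
Blum vs Janssen: 2+1 = 3 for Blum, 4 for Janssen — Janssen by 4–3.
Blum vs Kaur: Blum preferred on 1+2+1 = 4 ballots; Blum wins 4–3.
Blum vs Osei: Blum is ranked higher on 1+2+1 = 4 ballots, Osei on 3. Blum wins 4–3.
Rivera vs Janssen: Rivera, 6–1.
Rivera vs Kaur: Rivera wins 4–3.
Rivera vs Osei: 1 to 6, Osei.
Janssen vs Kaur: Kaur wins 6–1.
Janssen–Osei: Osei 6–1.
Kaur vs Osei: 1 for Kaur, 6 for Osei — Osei by 6–1.
No nominee is unbeaten: Blum loses to Janssen; Rivera loses to Blum; Janssen loses to Rivera; Kaur loses to Blum; Osei loses to Blum. In particular Blum beats Rivera beats Janssen beats Blum is a majority cycle — no Condorcet winner exists.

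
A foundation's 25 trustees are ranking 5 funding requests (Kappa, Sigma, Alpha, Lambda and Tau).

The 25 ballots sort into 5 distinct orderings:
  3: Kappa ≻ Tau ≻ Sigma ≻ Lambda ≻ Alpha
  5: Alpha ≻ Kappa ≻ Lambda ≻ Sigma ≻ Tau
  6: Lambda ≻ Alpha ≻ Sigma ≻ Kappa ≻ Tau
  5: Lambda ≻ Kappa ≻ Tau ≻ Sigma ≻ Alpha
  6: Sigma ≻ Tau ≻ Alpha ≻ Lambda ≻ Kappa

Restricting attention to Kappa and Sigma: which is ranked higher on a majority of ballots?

Kappa

Ballots ranking Kappa above Sigma: 3 + 5 + 5 = 13.
Ballots ranking Sigma above Kappa: 25 − 13 = 12.
Kappa wins the head-to-head 13–12.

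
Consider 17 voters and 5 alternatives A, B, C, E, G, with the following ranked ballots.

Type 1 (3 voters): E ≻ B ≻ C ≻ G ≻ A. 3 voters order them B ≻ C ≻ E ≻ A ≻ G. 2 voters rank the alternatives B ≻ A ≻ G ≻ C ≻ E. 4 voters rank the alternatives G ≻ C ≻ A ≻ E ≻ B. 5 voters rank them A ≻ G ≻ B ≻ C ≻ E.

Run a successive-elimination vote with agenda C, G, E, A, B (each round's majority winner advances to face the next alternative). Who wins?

Round 1: C vs G — 6–11, G advances.
Round 2: G vs E — 11–6, G advances.
Round 3: G vs A — 7–10, A advances.
Round 4: A vs B — 9–8, A advances.
A survives the agenda.

A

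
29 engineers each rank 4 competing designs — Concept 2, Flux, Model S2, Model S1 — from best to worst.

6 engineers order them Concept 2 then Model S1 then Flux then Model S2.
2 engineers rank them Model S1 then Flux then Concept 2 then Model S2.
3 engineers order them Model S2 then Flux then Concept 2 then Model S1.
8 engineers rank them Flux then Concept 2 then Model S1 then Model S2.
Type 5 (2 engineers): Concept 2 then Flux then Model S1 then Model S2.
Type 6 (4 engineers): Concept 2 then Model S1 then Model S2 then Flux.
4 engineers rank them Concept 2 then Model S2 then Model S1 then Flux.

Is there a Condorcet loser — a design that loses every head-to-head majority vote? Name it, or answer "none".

Pairwise majorities:
Concept 2 vs Flux: 6+2+4+4 = 16 for Concept 2, 13 for Flux — Concept 2 by 16–13.
Concept 2–Model S2: Concept 2 26–3.
Concept 2 vs Model S1: Concept 2, 27–2.
Flux vs Model S2: Flux preferred on 6+2+8+2 = 18 ballots; Flux wins 18–11.
Flux–Model S1: Model S1 16–13.
Model S2–Model S1: Model S1 22–7.
Model S2 is beaten in every head-to-head and is the Condorcet loser.

Model S2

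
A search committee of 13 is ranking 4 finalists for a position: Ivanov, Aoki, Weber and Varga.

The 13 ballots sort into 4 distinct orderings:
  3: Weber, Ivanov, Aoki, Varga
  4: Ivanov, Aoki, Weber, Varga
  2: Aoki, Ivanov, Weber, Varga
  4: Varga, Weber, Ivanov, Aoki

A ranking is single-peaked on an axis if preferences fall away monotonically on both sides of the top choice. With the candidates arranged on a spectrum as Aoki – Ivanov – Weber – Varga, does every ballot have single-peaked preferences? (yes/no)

Axis positions: Aoki=1, Ivanov=2, Weber=3, Varga=4.
Faction 1 (peak Weber at position 3): ranking walks positions 3-2-1-4, expanding outward from the peak — single-peaked.
Faction 2 (peak Ivanov at position 2): ranking walks positions 2-1-3-4, expanding outward from the peak — single-peaked.
Faction 3 (peak Aoki at position 1): ranking walks positions 1-2-3-4, expanding outward from the peak — single-peaked.
Faction 4 (peak Varga at position 4): ranking walks positions 4-3-2-1, expanding outward from the peak — single-peaked.
Every ranking is single-peaked on this axis.

yes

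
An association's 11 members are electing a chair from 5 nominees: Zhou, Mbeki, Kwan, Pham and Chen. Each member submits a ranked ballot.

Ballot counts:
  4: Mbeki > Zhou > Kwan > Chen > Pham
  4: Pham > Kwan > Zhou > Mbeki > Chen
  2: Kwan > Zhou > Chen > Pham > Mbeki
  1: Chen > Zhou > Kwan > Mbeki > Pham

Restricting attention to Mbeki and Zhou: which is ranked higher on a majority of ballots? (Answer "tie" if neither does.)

Ballots ranking Mbeki above Zhou: 4.
Ballots ranking Zhou above Mbeki: 11 − 4 = 7.
Zhou wins the head-to-head 7–4.

Zhou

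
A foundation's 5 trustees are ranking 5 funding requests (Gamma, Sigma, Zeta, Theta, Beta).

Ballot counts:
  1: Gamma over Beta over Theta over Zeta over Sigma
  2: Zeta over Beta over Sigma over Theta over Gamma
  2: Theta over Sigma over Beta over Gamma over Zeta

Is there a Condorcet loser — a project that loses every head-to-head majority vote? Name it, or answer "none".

none

Head-to-head results (5 reviewers):
Gamma vs Sigma: Gamma is ranked higher on 1 ballot, Sigma on 4. Sigma wins 4–1.
Gamma vs Zeta: Gamma is ranked higher on 1+2 = 3 ballots, Zeta on 2. Gamma wins 3–2.
Gamma vs Theta: Theta wins 4–1.
Gamma vs Beta: Gamma preferred on 1 ballot; Beta wins 4–1.
Sigma–Zeta: Zeta 3–2.
Sigma–Theta: Theta 3–2.
Sigma–Beta: Beta 3–2.
Zeta–Theta: Theta 3–2.
Zeta–Beta: Beta 3–2.
Theta vs Beta: Beta wins 3–2.
No project is winless: Gamma beats Zeta; Sigma beats Gamma; Zeta beats Sigma; Theta beats Gamma; Beta beats Gamma. There is no Condorcet loser.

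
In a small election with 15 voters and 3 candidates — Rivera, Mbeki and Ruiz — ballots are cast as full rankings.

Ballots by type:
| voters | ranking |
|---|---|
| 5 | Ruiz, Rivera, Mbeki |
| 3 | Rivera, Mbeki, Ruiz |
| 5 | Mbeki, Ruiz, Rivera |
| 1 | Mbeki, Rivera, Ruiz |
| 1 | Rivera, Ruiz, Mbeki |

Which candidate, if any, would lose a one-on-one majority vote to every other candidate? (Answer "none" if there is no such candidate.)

Head-to-head results (15 voters):
Rivera vs Mbeki: Rivera, 9–6.
Rivera vs Ruiz: Rivera preferred on 3+1+1 = 5 ballots; Ruiz wins 10–5.
Mbeki vs Ruiz: Mbeki, 9–6.
Every candidate wins at least one matchup (Rivera beats Mbeki; Mbeki beats Ruiz; Ruiz beats Rivera), so there is no Condorcet loser.

none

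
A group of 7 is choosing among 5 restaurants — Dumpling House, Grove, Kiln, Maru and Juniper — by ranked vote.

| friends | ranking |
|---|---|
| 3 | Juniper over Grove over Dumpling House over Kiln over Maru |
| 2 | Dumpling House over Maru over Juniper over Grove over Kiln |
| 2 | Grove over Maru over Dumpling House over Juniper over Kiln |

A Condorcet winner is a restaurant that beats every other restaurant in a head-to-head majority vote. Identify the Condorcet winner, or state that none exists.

none

Head-to-head results (7 friends):
Dumpling House vs Grove: 2 to 5, Grove.
Dumpling House vs Kiln: Dumpling House is ranked higher on 3+2+2 = 7 ballots, Kiln on 0. Dumpling House wins 7–0.
Dumpling House vs Maru: 5 to 2, Dumpling House.
Dumpling House vs Juniper: 4 to 3, Dumpling House.
Grove vs Kiln: Grove preferred on 3+2+2 = 7 ballots; Grove wins 7–0.
Grove vs Maru: Grove preferred on 3+2 = 5 ballots; Grove wins 5–2.
Grove vs Juniper: 2 for Grove, 5 for Juniper — Juniper by 5–2.
Kiln vs Maru: Kiln is ranked higher on 3 ballots, Maru on 4. Maru wins 4–3.
Kiln vs Juniper: 0 to 7, Juniper.
Maru vs Juniper: 4 to 3, Maru.
Every restaurant loses at least once (Dumpling House loses to Grove; Grove loses to Juniper; Kiln loses to Dumpling House; Maru loses to Dumpling House; Juniper loses to Dumpling House). The majority relation contains the cycle Dumpling House → Juniper → Grove → Dumpling House, so there is no Condorcet winner.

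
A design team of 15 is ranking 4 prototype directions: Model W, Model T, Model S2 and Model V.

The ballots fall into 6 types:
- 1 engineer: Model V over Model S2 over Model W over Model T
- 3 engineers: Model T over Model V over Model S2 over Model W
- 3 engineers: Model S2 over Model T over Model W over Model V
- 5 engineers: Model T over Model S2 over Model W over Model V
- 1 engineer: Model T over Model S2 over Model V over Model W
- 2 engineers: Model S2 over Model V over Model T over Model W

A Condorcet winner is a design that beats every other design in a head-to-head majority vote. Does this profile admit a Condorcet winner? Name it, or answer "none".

Model T

Check each pair by majority over 15 ballots:
Model W vs Model T: Model T, 14–1.
Model W vs Model S2: Model S2, 15–0.
Model W vs Model V: Model W, 8–7.
Model T vs Model S2: Model T wins 9–6.
Model T vs Model V: Model T, 12–3.
Model S2 vs Model V: Model S2, 11–4.
Model T wins every pairwise contest, so Model T is the Condorcet winner.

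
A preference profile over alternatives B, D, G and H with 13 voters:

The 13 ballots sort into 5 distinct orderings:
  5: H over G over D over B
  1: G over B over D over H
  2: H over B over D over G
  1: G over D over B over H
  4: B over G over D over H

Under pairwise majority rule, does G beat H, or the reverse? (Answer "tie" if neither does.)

Ballots ranking G above H: 1 + 1 + 4 = 6.
Ballots ranking H above G: 13 − 6 = 7.
H wins the head-to-head 7–6.

H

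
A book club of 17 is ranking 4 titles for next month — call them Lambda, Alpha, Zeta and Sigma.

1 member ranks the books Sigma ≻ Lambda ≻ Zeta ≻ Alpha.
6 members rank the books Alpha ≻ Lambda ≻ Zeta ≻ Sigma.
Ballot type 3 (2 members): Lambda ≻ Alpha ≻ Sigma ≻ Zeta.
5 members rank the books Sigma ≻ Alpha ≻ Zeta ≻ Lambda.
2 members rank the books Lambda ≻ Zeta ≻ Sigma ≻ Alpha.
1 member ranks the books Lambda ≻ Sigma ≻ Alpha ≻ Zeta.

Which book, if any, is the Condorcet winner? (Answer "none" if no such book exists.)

Check each pair by majority over 17 ballots:
Lambda–Alpha: Alpha 11–6.
Lambda vs Zeta: Lambda, 12–5.
Lambda vs Sigma: Lambda, 11–6.
Alpha vs Zeta: Alpha, 14–3.
Alpha vs Sigma: Sigma, 9–8.
Zeta vs Sigma: Sigma wins 9–8.
No book is unbeaten: Lambda loses to Alpha; Alpha loses to Sigma; Zeta loses to Lambda; Sigma loses to Lambda. In particular Lambda → Sigma → Alpha → Lambda is a majority cycle — no Condorcet winner exists.

none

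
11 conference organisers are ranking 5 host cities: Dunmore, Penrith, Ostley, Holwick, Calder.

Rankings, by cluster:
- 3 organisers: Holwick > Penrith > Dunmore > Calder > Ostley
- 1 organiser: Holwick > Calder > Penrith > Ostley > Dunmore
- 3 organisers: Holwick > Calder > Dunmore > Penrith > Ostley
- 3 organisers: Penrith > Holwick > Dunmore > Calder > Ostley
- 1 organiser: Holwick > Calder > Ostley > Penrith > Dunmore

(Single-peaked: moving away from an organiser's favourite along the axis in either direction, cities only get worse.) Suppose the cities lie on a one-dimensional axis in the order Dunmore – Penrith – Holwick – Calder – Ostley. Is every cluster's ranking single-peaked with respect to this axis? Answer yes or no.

no

Axis positions: Dunmore=1, Penrith=2, Holwick=3, Calder=4, Ostley=5.
Cluster 1 (peak Holwick at position 3): ranking walks positions 3-2-1-4-5, expanding outward from the peak — single-peaked.
Cluster 2 (peak Holwick at position 3): ranking walks positions 3-4-2-5-1, expanding outward from the peak — single-peaked.
Cluster 3: ranking walks positions 3-4-1-2-5; Dunmore is ranked above Penrith even though Penrith lies between Dunmore and the peak Holwick on the axis — preferences dip and rise again. Not single-peaked.
Cluster 4 (peak Penrith at position 2): ranking walks positions 2-3-1-4-5, expanding outward from the peak — single-peaked.
Cluster 5 (peak Holwick at position 3): ranking walks positions 3-4-5-2-1, expanding outward from the peak — single-peaked.
Cluster 3 violates single-peakedness, so the profile is not single-peaked on this axis.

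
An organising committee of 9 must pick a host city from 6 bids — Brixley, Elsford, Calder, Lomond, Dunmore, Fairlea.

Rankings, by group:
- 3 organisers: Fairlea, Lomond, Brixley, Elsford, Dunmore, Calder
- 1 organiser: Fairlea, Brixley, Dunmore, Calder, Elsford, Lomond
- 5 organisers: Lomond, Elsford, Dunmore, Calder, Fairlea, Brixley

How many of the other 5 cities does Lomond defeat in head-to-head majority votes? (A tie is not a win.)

Lomond against each rival (9 organisers):
Lomond–Brixley: Lomond 8–1.
Lomond vs Elsford: 3+5 = 8 for Lomond, 1 for Elsford — Lomond by 8–1.
Lomond vs Calder: Lomond preferred on 3+5 = 8 ballots; Lomond wins 8–1.
Lomond vs Dunmore: Lomond wins 8–1.
Lomond vs Fairlea: Lomond wins 5–4.
Lomond beats Brixley, Elsford, Calder, Dunmore, Fairlea — 5 pairwise wins.

5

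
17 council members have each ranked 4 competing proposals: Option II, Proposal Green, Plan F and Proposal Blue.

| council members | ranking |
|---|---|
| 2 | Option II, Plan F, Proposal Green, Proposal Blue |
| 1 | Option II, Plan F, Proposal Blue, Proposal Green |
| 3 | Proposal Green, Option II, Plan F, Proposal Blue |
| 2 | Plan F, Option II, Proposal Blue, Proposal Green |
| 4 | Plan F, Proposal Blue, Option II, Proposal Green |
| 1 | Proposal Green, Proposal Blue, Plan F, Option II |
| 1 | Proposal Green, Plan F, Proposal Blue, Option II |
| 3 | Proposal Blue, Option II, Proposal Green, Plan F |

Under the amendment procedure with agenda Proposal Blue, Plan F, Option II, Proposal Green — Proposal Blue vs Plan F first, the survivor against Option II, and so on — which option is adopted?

Round 1: Proposal Blue vs Plan F — 4–13, Plan F advances.
Round 2: Plan F vs Option II — 8–9, Option II advances.
Round 3: Option II vs Proposal Green — 12–5, Option II advances.
Option II survives the agenda.

Option II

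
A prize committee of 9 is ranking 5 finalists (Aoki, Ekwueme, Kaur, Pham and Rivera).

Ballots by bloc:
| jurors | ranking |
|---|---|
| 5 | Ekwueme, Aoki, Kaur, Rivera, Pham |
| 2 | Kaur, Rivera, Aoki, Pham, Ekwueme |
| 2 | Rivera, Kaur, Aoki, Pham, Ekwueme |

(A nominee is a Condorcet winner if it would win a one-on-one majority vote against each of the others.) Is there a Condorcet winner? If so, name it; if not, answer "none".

Ekwueme

Pairwise majorities:
Aoki–Ekwueme: Ekwueme 5–4.
Aoki–Kaur: Aoki 5–4.
Aoki vs Pham: Aoki wins 9–0.
Aoki vs Rivera: 5 for Aoki, 4 for Rivera — Aoki by 5–4.
Ekwueme vs Kaur: Ekwueme is ranked higher on 5 ballots, Kaur on 4. Ekwueme wins 5–4.
Ekwueme vs Pham: 5 for Ekwueme, 4 for Pham — Ekwueme by 5–4.
Ekwueme vs Rivera: Ekwueme, 5–4.
Kaur vs Pham: Kaur wins 9–0.
Kaur vs Rivera: Kaur is ranked higher on 5+2 = 7 ballots, Rivera on 2. Kaur wins 7–2.
Pham vs Rivera: Rivera, 9–0.
Ekwueme wins every pairwise contest, so Ekwueme is the Condorcet winner.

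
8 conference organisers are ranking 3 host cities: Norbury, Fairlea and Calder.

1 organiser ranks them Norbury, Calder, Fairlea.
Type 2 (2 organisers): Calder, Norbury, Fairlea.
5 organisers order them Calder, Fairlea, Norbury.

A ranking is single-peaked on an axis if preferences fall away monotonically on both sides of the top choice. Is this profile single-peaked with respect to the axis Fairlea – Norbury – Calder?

Axis positions: Fairlea=1, Norbury=2, Calder=3.
Type 1 (peak Norbury at position 2): ranking walks positions 2-3-1, expanding outward from the peak — single-peaked.
Type 2 (peak Calder at position 3): ranking walks positions 3-2-1, expanding outward from the peak — single-peaked.
Type 3: ranking walks positions 3-1-2; Fairlea is ranked above Norbury even though Norbury lies between Fairlea and the peak Calder on the axis — preferences dip and rise again. Not single-peaked.
Type 3 violates single-peakedness, so the profile is not single-peaked on this axis.

no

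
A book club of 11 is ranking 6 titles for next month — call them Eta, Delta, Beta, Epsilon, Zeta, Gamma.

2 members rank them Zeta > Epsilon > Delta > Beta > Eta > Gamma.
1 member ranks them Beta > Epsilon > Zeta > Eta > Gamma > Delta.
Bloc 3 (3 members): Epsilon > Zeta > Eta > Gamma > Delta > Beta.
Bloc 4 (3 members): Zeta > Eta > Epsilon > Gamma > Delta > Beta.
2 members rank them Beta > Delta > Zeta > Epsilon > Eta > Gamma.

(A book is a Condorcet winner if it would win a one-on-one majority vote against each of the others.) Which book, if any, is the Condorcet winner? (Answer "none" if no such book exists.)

Check each pair by majority over 11 ballots:
Eta–Delta: Eta 7–4.
Eta–Beta: Eta 6–5.
Eta vs Epsilon: Epsilon, 8–3.
Eta–Zeta: Zeta 11–0.
Eta vs Gamma: Eta wins 11–0.
Delta vs Beta: Delta wins 8–3.
Delta vs Epsilon: Epsilon wins 9–2.
Delta vs Zeta: Zeta, 9–2.
Delta vs Gamma: Gamma, 7–4.
Beta vs Epsilon: Epsilon wins 8–3.
Beta vs Zeta: Zeta wins 8–3.
Beta–Gamma: Gamma 6–5.
Epsilon vs Zeta: Zeta, 7–4.
Epsilon–Gamma: Epsilon 11–0.
Zeta vs Gamma: Zeta, 11–0.
Zeta defeats every rival head-to-head and is the Condorcet winner.

Zeta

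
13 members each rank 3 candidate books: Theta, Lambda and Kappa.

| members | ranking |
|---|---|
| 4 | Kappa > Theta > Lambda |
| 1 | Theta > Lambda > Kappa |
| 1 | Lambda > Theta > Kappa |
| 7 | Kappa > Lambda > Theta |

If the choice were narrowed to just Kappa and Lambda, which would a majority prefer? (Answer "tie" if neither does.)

Kappa

Ballots ranking Kappa above Lambda: 4 + 7 = 11.
Ballots ranking Lambda above Kappa: 13 − 11 = 2.
Kappa wins the head-to-head 11–2.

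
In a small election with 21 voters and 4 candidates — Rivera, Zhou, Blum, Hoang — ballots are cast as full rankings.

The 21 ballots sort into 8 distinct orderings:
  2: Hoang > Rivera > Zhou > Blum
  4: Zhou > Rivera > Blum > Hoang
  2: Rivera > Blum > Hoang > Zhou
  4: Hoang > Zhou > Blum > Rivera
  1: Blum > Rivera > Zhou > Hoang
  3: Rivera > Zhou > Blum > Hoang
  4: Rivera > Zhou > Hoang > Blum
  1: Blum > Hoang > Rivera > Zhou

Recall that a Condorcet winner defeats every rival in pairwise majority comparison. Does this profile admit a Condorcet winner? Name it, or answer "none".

Check each pair by majority over 21 ballots:
Rivera vs Zhou: 2+2+1+3+4+1 = 13 for Rivera, 8 for Zhou — Rivera by 13–8.
Rivera vs Blum: Rivera is ranked higher on 2+4+2+3+4 = 15 ballots, Blum on 6. Rivera wins 15–6.
Rivera vs Hoang: Rivera is ranked higher on 4+2+1+3+4 = 14 ballots, Hoang on 7. Rivera wins 14–7.
Zhou vs Blum: Zhou preferred on 2+4+4+3+4 = 17 ballots; Zhou wins 17–4.
Zhou vs Hoang: Zhou preferred on 4+1+3+4 = 12 ballots; Zhou wins 12–9.
Blum vs Hoang: 11 to 10, Blum.
Rivera beats each of Zhou, Blum, Hoang — Rivera is the Condorcet winner.

Rivera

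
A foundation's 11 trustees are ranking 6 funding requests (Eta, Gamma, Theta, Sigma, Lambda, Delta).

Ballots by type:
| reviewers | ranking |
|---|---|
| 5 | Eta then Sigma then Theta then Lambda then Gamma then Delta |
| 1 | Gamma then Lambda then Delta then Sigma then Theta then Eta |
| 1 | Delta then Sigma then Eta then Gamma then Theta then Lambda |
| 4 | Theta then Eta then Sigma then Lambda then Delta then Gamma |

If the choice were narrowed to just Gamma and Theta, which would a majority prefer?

Ballots ranking Gamma above Theta: 1 + 1 = 2.
Ballots ranking Theta above Gamma: 11 − 2 = 9.
Theta wins the head-to-head 9–2.

Theta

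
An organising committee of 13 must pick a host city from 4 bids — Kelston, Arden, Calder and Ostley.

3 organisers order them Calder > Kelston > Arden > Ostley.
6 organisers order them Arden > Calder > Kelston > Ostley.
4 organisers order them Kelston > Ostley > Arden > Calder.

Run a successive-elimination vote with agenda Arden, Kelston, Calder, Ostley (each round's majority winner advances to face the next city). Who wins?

Round 1: Arden vs Kelston — 6–7, Kelston advances.
Round 2: Kelston vs Calder — 4–9, Calder advances.
Round 3: Calder vs Ostley — 9–4, Calder advances.
The agenda winner is Calder.

Calder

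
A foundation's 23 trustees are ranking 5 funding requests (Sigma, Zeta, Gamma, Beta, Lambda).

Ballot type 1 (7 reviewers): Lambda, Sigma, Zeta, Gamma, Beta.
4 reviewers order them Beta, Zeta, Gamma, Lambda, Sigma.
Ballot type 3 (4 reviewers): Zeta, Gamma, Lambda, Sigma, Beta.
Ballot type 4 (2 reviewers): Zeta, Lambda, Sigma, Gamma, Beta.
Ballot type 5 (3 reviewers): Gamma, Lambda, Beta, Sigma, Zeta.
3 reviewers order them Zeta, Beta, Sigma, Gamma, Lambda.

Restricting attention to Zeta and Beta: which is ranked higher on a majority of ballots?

Ballots ranking Zeta above Beta: 7 + 4 + 2 + 3 = 16.
Ballots ranking Beta above Zeta: 23 − 16 = 7.
Zeta wins the head-to-head 16–7.

Zeta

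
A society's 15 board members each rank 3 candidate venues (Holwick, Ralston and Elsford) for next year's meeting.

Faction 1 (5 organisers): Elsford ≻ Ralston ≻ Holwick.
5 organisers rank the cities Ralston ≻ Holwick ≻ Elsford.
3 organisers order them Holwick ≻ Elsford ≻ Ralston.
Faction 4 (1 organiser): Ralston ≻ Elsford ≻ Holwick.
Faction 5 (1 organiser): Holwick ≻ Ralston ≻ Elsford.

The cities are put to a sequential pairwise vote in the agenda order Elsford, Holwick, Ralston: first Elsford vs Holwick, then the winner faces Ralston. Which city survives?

Round 1: Elsford vs Holwick — 6–9, Holwick advances.
Round 2: Holwick vs Ralston — 4–11, Ralston advances.
The agenda winner is Ralston.

Ralston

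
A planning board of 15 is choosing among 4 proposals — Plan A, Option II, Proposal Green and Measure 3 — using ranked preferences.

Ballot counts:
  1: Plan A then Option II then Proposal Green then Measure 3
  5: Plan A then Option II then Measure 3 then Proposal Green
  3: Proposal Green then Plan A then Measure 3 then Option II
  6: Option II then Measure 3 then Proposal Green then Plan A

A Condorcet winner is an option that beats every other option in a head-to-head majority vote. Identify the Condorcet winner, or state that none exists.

Pairwise majorities:
Plan A vs Option II: 9 to 6, Plan A.
Plan A vs Proposal Green: Plan A is ranked higher on 1+5 = 6 ballots, Proposal Green on 9. Proposal Green wins 9–6.
Plan A vs Measure 3: 9 to 6, Plan A.
Option II vs Proposal Green: 1+5+6 = 12 for Option II, 3 for Proposal Green — Option II by 12–3.
Option II vs Measure 3: 1+5+6 = 12 for Option II, 3 for Measure 3 — Option II by 12–3.
Proposal Green vs Measure 3: 4 to 11, Measure 3.
No option is unbeaten: Plan A loses to Proposal Green; Option II loses to Plan A; Proposal Green loses to Option II; Measure 3 loses to Plan A. In particular Plan A > Option II > Proposal Green > Plan A is a majority cycle — no Condorcet winner exists.

none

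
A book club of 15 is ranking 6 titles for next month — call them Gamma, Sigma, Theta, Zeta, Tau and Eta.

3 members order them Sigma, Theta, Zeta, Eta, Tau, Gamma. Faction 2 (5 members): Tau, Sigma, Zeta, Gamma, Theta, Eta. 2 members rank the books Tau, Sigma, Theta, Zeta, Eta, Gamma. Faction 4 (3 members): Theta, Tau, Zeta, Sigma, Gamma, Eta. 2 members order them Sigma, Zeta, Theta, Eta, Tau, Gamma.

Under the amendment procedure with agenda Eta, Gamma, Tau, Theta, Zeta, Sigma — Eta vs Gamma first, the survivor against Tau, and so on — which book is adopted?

Round 1: Eta vs Gamma — 7–8, Gamma advances.
Round 2: Gamma vs Tau — 0–15, Tau advances.
Round 3: Tau vs Theta — 7–8, Theta advances.
Round 4: Theta vs Zeta — 8–7, Theta advances.
Round 5: Theta vs Sigma — 3–12, Sigma advances.
The agenda winner is Sigma.

Sigma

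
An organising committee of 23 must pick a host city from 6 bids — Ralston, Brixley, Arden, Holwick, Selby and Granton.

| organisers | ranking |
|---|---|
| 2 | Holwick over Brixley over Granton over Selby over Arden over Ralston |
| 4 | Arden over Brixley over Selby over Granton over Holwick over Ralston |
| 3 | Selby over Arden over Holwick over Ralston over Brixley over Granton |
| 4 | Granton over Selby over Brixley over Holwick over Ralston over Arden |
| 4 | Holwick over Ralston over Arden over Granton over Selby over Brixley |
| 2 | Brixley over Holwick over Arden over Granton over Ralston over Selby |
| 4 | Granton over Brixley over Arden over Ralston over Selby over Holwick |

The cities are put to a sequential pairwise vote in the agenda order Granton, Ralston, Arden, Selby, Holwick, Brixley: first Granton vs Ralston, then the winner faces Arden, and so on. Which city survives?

Round 1: Granton vs Ralston — 16–7, Granton advances.
Round 2: Granton vs Arden — 10–13, Arden advances.
Round 3: Arden vs Selby — 14–9, Arden advances.
Round 4: Arden vs Holwick — 11–12, Holwick advances.
Round 5: Holwick vs Brixley — 9–14, Brixley advances.
The agenda winner is Brixley.

Brixley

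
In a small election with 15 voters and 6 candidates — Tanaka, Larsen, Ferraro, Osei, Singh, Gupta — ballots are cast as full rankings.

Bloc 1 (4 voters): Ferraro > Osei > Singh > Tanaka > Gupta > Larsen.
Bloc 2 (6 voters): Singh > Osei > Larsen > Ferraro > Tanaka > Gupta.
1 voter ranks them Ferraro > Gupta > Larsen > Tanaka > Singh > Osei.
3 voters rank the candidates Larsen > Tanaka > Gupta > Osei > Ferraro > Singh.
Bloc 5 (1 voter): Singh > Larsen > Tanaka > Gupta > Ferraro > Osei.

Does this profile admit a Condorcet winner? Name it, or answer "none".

none

Pairwise majorities:
Tanaka vs Larsen: Tanaka is ranked higher on 4 ballots, Larsen on 11. Larsen wins 11–4.
Tanaka–Ferraro: Ferraro 11–4.
Tanaka–Osei: Osei 10–5.
Tanaka vs Singh: 4 to 11, Singh.
Tanaka vs Gupta: 4+6+3+1 = 14 for Tanaka, 1 for Gupta — Tanaka by 14–1.
Larsen vs Ferraro: 10 to 5, Larsen.
Larsen–Osei: Osei 10–5.
Larsen vs Singh: 1+3 = 4 for Larsen, 11 for Singh — Singh by 11–4.
Larsen vs Gupta: Larsen, 10–5.
Ferraro–Osei: Osei 9–6.
Ferraro vs Singh: 8 to 7, Ferraro.
Ferraro vs Gupta: Ferraro wins 11–4.
Osei vs Singh: Osei preferred on 4+3 = 7 ballots; Singh wins 8–7.
Osei–Gupta: Osei 10–5.
Singh vs Gupta: Singh preferred on 4+6+1 = 11 ballots; Singh wins 11–4.
Each candidate drops at least one matchup (Tanaka loses to Larsen; Larsen loses to Osei; Ferraro loses to Larsen; Osei loses to Singh; Singh loses to Ferraro; Gupta loses to Tanaka); the cycle Larsen beats Ferraro beats Singh beats Larsen rules out a Condorcet winner.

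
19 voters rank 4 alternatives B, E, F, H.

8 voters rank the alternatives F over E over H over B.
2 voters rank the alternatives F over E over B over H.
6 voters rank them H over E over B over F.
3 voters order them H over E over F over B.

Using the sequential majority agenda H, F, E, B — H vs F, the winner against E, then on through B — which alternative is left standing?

Round 1: H vs F — 9–10, F advances.
Round 2: F vs E — 10–9, F advances.
Round 3: F vs B — 13–6, F advances.
F survives the agenda.

F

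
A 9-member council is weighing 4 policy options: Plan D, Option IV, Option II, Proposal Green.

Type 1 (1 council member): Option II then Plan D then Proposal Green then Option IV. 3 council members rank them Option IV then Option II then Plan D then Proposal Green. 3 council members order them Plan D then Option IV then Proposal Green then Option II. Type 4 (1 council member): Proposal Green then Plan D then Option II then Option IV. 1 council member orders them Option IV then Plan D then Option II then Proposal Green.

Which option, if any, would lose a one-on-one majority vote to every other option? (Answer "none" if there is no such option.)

Proposal Green

Pairwise majorities:
Plan D vs Option IV: Plan D is ranked higher on 1+3+1 = 5 ballots, Option IV on 4. Plan D wins 5–4.
Plan D vs Option II: Plan D wins 5–4.
Plan D vs Proposal Green: Plan D is ranked higher on 1+3+3+1 = 8 ballots, Proposal Green on 1. Plan D wins 8–1.
Option IV vs Option II: 7 to 2, Option IV.
Option IV–Proposal Green: Option IV 7–2.
Option II vs Proposal Green: 5 to 4, Option II.
Only Proposal Green has no wins; Proposal Green is the Condorcet loser.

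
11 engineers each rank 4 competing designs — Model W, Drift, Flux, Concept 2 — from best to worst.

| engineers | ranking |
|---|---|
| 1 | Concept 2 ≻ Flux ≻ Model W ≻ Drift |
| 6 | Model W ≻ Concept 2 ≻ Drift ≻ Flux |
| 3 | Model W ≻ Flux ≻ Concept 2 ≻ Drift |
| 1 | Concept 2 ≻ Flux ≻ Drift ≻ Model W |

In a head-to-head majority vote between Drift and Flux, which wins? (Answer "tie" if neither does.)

Ballots ranking Drift above Flux: 6.
Ballots ranking Flux above Drift: 11 − 6 = 5.
Drift wins the head-to-head 6–5.

Drift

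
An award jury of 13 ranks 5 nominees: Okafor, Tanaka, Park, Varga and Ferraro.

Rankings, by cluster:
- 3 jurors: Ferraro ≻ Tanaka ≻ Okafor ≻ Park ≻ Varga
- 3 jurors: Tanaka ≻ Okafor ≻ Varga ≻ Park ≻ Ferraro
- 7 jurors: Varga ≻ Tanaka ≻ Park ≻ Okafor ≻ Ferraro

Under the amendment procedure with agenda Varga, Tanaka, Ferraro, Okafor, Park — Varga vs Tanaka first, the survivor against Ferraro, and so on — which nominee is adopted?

Varga

Round 1: Varga vs Tanaka — 7–6, Varga advances.
Round 2: Varga vs Ferraro — 10–3, Varga advances.
Round 3: Varga vs Okafor — 7–6, Varga advances.
Round 4: Varga vs Park — 10–3, Varga advances.
Varga survives the agenda.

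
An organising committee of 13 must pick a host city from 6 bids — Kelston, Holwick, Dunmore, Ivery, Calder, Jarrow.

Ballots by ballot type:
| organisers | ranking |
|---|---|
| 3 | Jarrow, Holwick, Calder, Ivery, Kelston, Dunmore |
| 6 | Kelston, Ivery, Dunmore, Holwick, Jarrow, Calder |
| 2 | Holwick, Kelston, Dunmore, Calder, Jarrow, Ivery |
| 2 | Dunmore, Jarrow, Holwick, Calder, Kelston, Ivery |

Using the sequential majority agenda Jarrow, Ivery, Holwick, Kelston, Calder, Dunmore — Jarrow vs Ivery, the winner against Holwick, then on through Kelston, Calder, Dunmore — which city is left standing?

Dunmore

Round 1: Jarrow vs Ivery — 7–6, Jarrow advances.
Round 2: Jarrow vs Holwick — 5–8, Holwick advances.
Round 3: Holwick vs Kelston — 7–6, Holwick advances.
Round 4: Holwick vs Calder — 13–0, Holwick advances.
Round 5: Holwick vs Dunmore — 5–8, Dunmore advances.
Dunmore survives the agenda.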